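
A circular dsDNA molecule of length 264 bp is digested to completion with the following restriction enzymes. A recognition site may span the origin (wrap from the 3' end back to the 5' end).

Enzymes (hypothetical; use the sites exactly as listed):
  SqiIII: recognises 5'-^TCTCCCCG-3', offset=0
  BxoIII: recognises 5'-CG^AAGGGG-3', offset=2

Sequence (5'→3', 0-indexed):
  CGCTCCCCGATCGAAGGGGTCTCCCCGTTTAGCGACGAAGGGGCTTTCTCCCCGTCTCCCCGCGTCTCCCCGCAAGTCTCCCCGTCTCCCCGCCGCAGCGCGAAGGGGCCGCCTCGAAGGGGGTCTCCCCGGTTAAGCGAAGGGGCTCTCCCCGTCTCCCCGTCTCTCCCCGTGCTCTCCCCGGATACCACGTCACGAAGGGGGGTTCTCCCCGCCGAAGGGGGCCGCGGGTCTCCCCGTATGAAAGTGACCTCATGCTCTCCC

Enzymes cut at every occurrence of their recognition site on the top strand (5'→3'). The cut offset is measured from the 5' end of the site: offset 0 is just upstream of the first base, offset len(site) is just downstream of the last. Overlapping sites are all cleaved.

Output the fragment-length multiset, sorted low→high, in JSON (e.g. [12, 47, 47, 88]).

Per-enzyme occurrences:
  SqiIII TCTCCCCG/0: at [19, 46, 54, 64, 76, 84, 123, 146, 154, 164, 175, 206, 231, 258] ⇒ [19, 46, 54, 64, 76, 84, 123, 146, 154, 164, 175, 206, 231, 258]
  BxoIII CGAAGGGG/2: at [11, 35, 100, 114, 137, 195, 215] ⇒ [13, 37, 102, 116, 139, 197, 217]

All cut coordinates (distinct, sorted): [13, 19, 37, 46, 54, 64, 76, 84, 102, 116, 123, 139, 146, 154, 164, 175, 197, 206, 217, 231, 258]

Fragment lengths:
  13→19: 6 bp
  19→37: 18 bp
  37→46: 9 bp
  46→54: 8 bp
  54→64: 10 bp
  64→76: 12 bp
  76→84: 8 bp
  84→102: 18 bp
  102→116: 14 bp
  116→123: 7 bp
  123→139: 16 bp
  139→146: 7 bp
  146→154: 8 bp
  154→164: 10 bp
  164→175: 11 bp
  175→197: 22 bp
  197→206: 9 bp
  206→217: 11 bp
  217→231: 14 bp
  231→258: 27 bp
  258→13 (wrap): 264-258+13 = 19 bp

[6,7,7,8,8,8,9,9,10,10,11,11,12,14,14,16,18,18,19,22,27]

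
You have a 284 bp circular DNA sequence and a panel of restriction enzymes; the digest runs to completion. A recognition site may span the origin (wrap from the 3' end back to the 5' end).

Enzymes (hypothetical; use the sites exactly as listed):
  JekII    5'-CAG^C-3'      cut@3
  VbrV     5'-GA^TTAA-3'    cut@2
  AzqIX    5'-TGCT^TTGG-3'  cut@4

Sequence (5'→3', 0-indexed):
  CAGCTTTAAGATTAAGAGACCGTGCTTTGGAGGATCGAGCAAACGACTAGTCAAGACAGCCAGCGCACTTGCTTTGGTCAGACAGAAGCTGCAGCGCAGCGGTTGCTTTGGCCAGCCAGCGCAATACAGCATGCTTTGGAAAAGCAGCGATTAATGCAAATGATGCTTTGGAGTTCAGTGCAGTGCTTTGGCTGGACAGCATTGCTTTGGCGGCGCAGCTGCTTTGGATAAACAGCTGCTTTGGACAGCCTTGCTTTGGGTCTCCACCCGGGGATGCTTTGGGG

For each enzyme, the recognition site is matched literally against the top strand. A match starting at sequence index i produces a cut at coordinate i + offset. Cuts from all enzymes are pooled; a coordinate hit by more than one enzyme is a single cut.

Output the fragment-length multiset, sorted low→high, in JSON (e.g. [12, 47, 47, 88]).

Per-enzyme occurrences:
  JekII (CAGC, off=3): starts [0, 56, 60, 91, 96, 112, 116, 126, 144, 196, 215, 232, 245] → cuts [3, 59, 63, 94, 99, 115, 119, 129, 147, 199, 218, 235, 248]
  VbrV (GATTAA, off=2): starts [9, 148] → cuts [11, 150]
  AzqIX (TGCTTTGG, off=4): starts [22, 69, 103, 131, 163, 183, 202, 219, 236, 251, 274] → cuts [26, 73, 107, 135, 167, 187, 206, 223, 240, 255, 278]

Pooled cuts: [3, 11, 26, 59, 63, 73, 94, 99, 107, 115, 119, 129, 135, 147, 150, 167, 187, 199, 206, 218, 223, 235, 240, 248, 255, 278]

Fragments:
  3→11: 8 bp
  11→26: 15 bp
  26→59: 33 bp
  59→63: 4 bp
  63→73: 10 bp
  73→94: 21 bp
  94→99: 5 bp
  99→107: 8 bp
  107→115: 8 bp
  115→119: 4 bp
  119→129: 10 bp
  129→135: 6 bp
  135→147: 12 bp
  147→150: 3 bp
  150→167: 17 bp
  167→187: 20 bp
  187→199: 12 bp
  199→206: 7 bp
  206→218: 12 bp
  218→223: 5 bp
  223→235: 12 bp
  235→240: 5 bp
  240→248: 8 bp
  248→255: 7 bp
  255→278: 23 bp
  278→3 (wrap): 284-278+3 = 9 bp

[3,4,4,5,5,5,6,7,7,8,8,8,8,9,10,10,12,12,12,12,15,17,20,21,23,33]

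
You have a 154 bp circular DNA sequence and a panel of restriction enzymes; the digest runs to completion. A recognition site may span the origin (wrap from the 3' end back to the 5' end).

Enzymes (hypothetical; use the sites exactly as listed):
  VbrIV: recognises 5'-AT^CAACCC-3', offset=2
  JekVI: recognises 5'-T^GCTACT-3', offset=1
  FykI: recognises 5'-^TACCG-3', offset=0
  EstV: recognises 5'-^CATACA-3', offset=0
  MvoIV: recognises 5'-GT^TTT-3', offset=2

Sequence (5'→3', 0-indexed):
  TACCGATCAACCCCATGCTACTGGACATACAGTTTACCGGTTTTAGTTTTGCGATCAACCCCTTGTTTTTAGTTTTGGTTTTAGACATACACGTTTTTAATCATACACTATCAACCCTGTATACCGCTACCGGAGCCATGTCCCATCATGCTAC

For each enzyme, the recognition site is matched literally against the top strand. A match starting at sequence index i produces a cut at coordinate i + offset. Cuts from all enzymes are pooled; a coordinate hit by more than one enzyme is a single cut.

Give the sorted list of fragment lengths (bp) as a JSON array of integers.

[5,6,6,6,6,7,7,7,7,8,9,9,9,9,10,10,11,22]

Per-enzyme occurrences:
  VbrIV ATCAACCC/2: at [5, 53, 109] ⇒ [7, 55, 111]
  JekVI TGCTACT/1: at [15, 148] ⇒ [16, 149]
  FykI TACCG/0: at [0, 34, 121, 127] ⇒ [0, 34, 121, 127]
  EstV CATACA/0: at [25, 85, 101] ⇒ [25, 85, 101]
  MvoIV GTTTT/2: at [39, 45, 64, 71, 77, 92] ⇒ [41, 47, 66, 73, 79, 94]

All cut coordinates (distinct, sorted): [0, 7, 16, 25, 34, 41, 47, 55, 66, 73, 79, 85, 94, 101, 111, 121, 127, 149]

Fragment lengths:
  0→7: 7 bp
  7→16: 9 bp
  16→25: 9 bp
  25→34: 9 bp
  34→41: 7 bp
  41→47: 6 bp
  47→55: 8 bp
  55→66: 11 bp
  66→73: 7 bp
  73→79: 6 bp
  79→85: 6 bp
  85→94: 9 bp
  94→101: 7 bp
  101→111: 10 bp
  111→121: 10 bp
  121→127: 6 bp
  127→149: 22 bp
  149→0 (wrap): 154-149+0 = 5 bp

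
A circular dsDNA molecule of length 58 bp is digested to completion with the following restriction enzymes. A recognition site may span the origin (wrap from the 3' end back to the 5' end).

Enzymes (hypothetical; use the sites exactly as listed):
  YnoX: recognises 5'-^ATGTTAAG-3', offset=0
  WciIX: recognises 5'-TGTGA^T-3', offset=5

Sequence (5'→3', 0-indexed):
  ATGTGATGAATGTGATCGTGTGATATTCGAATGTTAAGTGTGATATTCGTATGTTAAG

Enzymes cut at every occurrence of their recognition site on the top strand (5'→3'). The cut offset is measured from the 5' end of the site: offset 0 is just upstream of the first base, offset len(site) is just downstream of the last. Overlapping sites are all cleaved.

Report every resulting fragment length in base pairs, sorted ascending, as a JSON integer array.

Site scan:
  YnoX ATGTTAAG/0: at [30, 50] ⇒ [30, 50]
  WciIX TGTGAT/5: at [1, 10, 18, 38] ⇒ [6, 15, 23, 43]

All cut coordinates (distinct, sorted): [6, 15, 23, 30, 43, 50]

Fragment lengths:
  6→15: 9 bp
  15→23: 8 bp
  23→30: 7 bp
  30→43: 13 bp
  43→50: 7 bp
  50→6 (wrap): 58-50+6 = 14 bp

[7,7,8,9,13,14]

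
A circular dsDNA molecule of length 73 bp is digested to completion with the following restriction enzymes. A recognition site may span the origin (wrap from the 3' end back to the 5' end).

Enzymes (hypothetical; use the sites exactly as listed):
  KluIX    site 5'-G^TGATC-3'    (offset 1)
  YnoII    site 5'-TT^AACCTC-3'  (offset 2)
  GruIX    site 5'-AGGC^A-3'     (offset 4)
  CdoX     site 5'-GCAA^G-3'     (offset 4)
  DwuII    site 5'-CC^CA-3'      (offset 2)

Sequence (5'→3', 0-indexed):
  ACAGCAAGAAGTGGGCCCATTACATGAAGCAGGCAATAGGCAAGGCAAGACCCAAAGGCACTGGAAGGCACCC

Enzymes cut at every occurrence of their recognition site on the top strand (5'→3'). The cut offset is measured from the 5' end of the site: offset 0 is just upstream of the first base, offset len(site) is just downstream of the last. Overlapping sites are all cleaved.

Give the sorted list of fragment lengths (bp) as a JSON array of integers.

[2,2,3,3,4,7,7,8,10,10,17]

Per-enzyme occurrences:
  KluIX (GTGATC, off=1): no sites
  YnoII (TTAACCTC, off=2): no sites
  GruIX (AGGCA, off=4): starts [30, 37, 42, 55, 65] → cuts [34, 41, 46, 59, 69]
  CdoX (GCAAG, off=4): starts [3, 39, 44] → cuts [7, 43, 48]
  DwuII (CCCA, off=2): starts [15, 50, 70] → cuts [17, 52, 72]

Pooled cuts: [7, 17, 34, 41, 43, 46, 48, 52, 59, 69, 72]

Fragment lengths:
  7→17: 10 bp
  17→34: 17 bp
  34→41: 7 bp
  41→43: 2 bp
  43→46: 3 bp
  46→48: 2 bp
  48→52: 4 bp
  52→59: 7 bp
  59→69: 10 bp
  69→72: 3 bp
  72→7 (wrap): 73-72+7 = 8 bp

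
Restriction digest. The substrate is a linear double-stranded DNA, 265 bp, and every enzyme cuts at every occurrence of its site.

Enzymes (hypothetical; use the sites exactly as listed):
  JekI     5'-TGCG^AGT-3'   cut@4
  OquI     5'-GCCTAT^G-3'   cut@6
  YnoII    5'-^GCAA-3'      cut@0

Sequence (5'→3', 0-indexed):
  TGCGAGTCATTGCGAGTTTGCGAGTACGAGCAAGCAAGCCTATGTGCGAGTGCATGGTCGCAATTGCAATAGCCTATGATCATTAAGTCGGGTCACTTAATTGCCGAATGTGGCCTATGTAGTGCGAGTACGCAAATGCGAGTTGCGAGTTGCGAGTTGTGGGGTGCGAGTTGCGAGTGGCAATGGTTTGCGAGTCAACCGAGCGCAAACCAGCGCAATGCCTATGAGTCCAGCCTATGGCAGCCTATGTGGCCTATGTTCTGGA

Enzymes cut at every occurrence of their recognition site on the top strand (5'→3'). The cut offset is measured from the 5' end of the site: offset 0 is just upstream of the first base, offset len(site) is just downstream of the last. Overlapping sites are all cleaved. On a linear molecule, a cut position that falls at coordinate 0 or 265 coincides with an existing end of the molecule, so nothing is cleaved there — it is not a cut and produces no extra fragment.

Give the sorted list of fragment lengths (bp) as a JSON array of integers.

[4,4,4,5,5,6,7,7,7,7,8,8,8,9,9,10,10,10,10,11,11,12,12,13,13,14,41]

Per-enzyme occurrences:
  JekI (TGCGAGT, off=4): starts [0, 10, 18, 44, 122, 136, 143, 150, 164, 171, 188] → cuts [4, 14, 22, 48, 126, 140, 147, 154, 168, 175, 192]
  OquI (GCCTATG, off=6): starts [37, 71, 112, 219, 232, 242, 251] → cuts [43, 77, 118, 225, 238, 248, 257]
  YnoII (GCAA, off=0): starts [29, 33, 59, 65, 131, 179, 204, 214] → cuts [29, 33, 59, 65, 131, 179, 204, 214]

Pooled cuts: [4, 14, 22, 29, 33, 43, 48, 59, 65, 77, 118, 126, 131, 140, 147, 154, 168, 175, 179, 192, 204, 214, 225, 238, 248, 257]

Fragment lengths:
  [0,4): 4 bp
  [4,14): 10 bp
  [14,22): 8 bp
  [22,29): 7 bp
  [29,33): 4 bp
  [33,43): 10 bp
  [43,48): 5 bp
  [48,59): 11 bp
  [59,65): 6 bp
  [65,77): 12 bp
  [77,118): 41 bp
  [118,126): 8 bp
  [126,131): 5 bp
  [131,140): 9 bp
  [140,147): 7 bp
  [147,154): 7 bp
  [154,168): 14 bp
  [168,175): 7 bp
  [175,179): 4 bp
  [179,192): 13 bp
  [192,204): 12 bp
  [204,214): 10 bp
  [214,225): 11 bp
  [225,238): 13 bp
  [238,248): 10 bp
  [248,257): 9 bp
  [257,265): 8 bp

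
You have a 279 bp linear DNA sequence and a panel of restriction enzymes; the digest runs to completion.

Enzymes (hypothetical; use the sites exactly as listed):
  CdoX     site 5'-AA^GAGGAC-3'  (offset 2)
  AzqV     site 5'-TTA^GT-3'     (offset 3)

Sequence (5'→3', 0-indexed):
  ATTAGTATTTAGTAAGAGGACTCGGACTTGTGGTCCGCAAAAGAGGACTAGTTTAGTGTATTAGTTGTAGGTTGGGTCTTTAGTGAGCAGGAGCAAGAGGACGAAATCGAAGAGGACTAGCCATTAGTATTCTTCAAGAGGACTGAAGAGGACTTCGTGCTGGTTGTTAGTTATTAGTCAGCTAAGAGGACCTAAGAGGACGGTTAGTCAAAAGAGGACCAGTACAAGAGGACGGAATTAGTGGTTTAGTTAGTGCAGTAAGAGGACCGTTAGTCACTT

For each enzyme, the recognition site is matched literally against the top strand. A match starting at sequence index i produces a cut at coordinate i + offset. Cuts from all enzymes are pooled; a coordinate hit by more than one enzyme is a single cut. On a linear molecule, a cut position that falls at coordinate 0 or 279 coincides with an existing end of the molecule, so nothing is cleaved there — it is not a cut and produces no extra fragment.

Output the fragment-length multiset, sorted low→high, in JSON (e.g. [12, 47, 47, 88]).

Per-enzyme occurrences:
  CdoX AAGAGGAC/2: at [13, 40, 94, 109, 135, 145, 183, 193, 211, 225, 259] ⇒ [15, 42, 96, 111, 137, 147, 185, 195, 213, 227, 261]
  AzqV TTAGT/3: at [1, 8, 52, 60, 79, 123, 166, 173, 203, 237, 245, 249, 269] ⇒ [4, 11, 55, 63, 82, 126, 169, 176, 206, 240, 248, 252, 272]

All cut coordinates (distinct, sorted): [4, 11, 15, 42, 55, 63, 82, 96, 111, 126, 137, 147, 169, 176, 185, 195, 206, 213, 227, 240, 248, 252, 261, 272]

Fragment lengths:
  [0,4): 4 bp
  [4,11): 7 bp
  [11,15): 4 bp
  [15,42): 27 bp
  [42,55): 13 bp
  [55,63): 8 bp
  [63,82): 19 bp
  [82,96): 14 bp
  [96,111): 15 bp
  [111,126): 15 bp
  [126,137): 11 bp
  [137,147): 10 bp
  [147,169): 22 bp
  [169,176): 7 bp
  [176,185): 9 bp
  [185,195): 10 bp
  [195,206): 11 bp
  [206,213): 7 bp
  [213,227): 14 bp
  [227,240): 13 bp
  [240,248): 8 bp
  [248,252): 4 bp
  [252,261): 9 bp
  [261,272): 11 bp
  [272,279): 7 bp

[4,4,4,7,7,7,7,8,8,9,9,10,10,11,11,11,13,13,14,14,15,15,19,22,27]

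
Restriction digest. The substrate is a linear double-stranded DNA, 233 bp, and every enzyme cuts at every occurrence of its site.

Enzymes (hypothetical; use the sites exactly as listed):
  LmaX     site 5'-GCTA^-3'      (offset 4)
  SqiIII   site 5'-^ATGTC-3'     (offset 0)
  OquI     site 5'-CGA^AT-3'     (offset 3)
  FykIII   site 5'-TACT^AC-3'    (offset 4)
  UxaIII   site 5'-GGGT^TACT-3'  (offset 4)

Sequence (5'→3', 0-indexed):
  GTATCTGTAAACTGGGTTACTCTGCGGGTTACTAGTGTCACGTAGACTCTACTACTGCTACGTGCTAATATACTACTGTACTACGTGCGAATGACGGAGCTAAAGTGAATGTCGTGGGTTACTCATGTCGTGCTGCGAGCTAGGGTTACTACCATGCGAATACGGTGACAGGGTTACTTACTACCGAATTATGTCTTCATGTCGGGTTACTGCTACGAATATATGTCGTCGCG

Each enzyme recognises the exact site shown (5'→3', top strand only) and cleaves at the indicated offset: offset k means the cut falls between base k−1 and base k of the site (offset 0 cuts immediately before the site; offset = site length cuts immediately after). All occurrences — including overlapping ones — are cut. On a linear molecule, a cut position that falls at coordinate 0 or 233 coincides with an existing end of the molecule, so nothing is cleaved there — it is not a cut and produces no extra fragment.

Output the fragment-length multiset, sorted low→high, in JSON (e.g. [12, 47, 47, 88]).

Scan for sites:
  LmaX (GCTA, off=4): starts [56, 63, 98, 138, 211] → cuts [60, 67, 102, 142, 215]
  SqiIII (ATGTC, off=0): starts [108, 124, 190, 198, 222] → cuts [108, 124, 190, 198, 222]
  OquI (CGAAT, off=3): starts [87, 156, 184, 215] → cuts [90, 159, 187, 218]
  FykIII (TACTAC, off=4): starts [49, 70, 78, 146, 178] → cuts [53, 74, 82, 150, 182]
  UxaIII (GGGTTACT, off=4): starts [13, 25, 115, 142, 170, 203] → cuts [17, 29, 119, 146, 174, 207]

All cut coordinates (distinct, sorted): [17, 29, 53, 60, 67, 74, 82, 90, 102, 108, 119, 124, 142, 146, 150, 159, 174, 182, 187, 190, 198, 207, 215, 218, 222]

Fragments:
  [0,17): 17 bp
  [17,29): 12 bp
  [29,53): 24 bp
  [53,60): 7 bp
  [60,67): 7 bp
  [67,74): 7 bp
  [74,82): 8 bp
  [82,90): 8 bp
  [90,102): 12 bp
  [102,108): 6 bp
  [108,119): 11 bp
  [119,124): 5 bp
  [124,142): 18 bp
  [142,146): 4 bp
  [146,150): 4 bp
  [150,159): 9 bp
  [159,174): 15 bp
  [174,182): 8 bp
  [182,187): 5 bp
  [187,190): 3 bp
  [190,198): 8 bp
  [198,207): 9 bp
  [207,215): 8 bp
  [215,218): 3 bp
  [218,222): 4 bp
  [222,233): 11 bp

[3,3,4,4,4,5,5,6,7,7,7,8,8,8,8,8,9,9,11,11,12,12,15,17,18,24]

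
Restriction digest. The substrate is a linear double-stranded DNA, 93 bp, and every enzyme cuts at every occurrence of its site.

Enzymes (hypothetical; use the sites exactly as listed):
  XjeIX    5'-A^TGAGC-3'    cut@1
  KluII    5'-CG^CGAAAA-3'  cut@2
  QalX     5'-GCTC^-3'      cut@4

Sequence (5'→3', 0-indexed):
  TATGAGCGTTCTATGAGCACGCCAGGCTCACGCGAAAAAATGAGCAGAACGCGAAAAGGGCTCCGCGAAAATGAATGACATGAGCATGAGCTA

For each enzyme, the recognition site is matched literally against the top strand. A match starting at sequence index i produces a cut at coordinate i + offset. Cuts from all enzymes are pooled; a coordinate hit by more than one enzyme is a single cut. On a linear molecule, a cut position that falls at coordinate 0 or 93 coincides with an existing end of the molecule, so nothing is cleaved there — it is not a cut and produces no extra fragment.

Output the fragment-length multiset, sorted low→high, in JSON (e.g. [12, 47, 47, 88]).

[2,2,3,6,7,8,11,11,12,15,16]

Scan for sites:
  XjeIX (ATGAGC, off=1): starts [1, 12, 39, 79, 85] → cuts [2, 13, 40, 80, 86]
  KluII (CGCGAAAA, off=2): starts [30, 49, 63] → cuts [32, 51, 65]
  QalX (GCTC, off=4): starts [25, 59] → cuts [29, 63]

All cut coordinates (distinct, sorted): [2, 13, 29, 32, 40, 51, 63, 65, 80, 86]

Fragments:
  [0,2): 2 bp
  [2,13): 11 bp
  [13,29): 16 bp
  [29,32): 3 bp
  [32,40): 8 bp
  [40,51): 11 bp
  [51,63): 12 bp
  [63,65): 2 bp
  [65,80): 15 bp
  [80,86): 6 bp
  [86,93): 7 bp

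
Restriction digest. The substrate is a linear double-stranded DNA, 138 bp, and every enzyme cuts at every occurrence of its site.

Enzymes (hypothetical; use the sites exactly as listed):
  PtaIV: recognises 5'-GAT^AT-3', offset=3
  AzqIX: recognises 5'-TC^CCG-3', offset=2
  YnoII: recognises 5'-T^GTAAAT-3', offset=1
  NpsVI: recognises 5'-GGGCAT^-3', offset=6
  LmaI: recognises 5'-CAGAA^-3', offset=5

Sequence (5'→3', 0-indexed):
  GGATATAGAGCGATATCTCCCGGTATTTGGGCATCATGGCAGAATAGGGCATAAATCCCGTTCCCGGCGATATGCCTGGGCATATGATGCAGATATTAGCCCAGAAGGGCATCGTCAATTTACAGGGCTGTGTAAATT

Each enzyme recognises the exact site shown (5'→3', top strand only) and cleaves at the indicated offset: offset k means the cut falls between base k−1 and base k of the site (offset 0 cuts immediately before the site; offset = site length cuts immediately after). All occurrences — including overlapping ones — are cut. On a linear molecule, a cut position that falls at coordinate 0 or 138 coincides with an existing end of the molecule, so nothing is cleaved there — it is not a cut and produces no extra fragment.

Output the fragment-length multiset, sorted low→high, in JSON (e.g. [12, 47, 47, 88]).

[4,5,5,6,6,7,8,8,10,10,11,12,12,15,19]

Site scan:
  PtaIV GATAT/3: at [1, 11, 68, 91] ⇒ [4, 14, 71, 94]
  AzqIX TCCCG/2: at [17, 55, 61] ⇒ [19, 57, 63]
  YnoII TGTAAAT/1: at [130] ⇒ [131]
  NpsVI GGGCAT/6: at [28, 46, 77, 106] ⇒ [34, 52, 83, 112]
  LmaI CAGAA/5: at [39, 101] ⇒ [44, 106]

All cut coordinates (distinct, sorted): [4, 14, 19, 34, 44, 52, 57, 63, 71, 83, 94, 106, 112, 131]

Fragments:
  [0,4): 4 bp
  [4,14): 10 bp
  [14,19): 5 bp
  [19,34): 15 bp
  [34,44): 10 bp
  [44,52): 8 bp
  [52,57): 5 bp
  [57,63): 6 bp
  [63,71): 8 bp
  [71,83): 12 bp
  [83,94): 11 bp
  [94,106): 12 bp
  [106,112): 6 bp
  [112,131): 19 bp
  [131,138): 7 bp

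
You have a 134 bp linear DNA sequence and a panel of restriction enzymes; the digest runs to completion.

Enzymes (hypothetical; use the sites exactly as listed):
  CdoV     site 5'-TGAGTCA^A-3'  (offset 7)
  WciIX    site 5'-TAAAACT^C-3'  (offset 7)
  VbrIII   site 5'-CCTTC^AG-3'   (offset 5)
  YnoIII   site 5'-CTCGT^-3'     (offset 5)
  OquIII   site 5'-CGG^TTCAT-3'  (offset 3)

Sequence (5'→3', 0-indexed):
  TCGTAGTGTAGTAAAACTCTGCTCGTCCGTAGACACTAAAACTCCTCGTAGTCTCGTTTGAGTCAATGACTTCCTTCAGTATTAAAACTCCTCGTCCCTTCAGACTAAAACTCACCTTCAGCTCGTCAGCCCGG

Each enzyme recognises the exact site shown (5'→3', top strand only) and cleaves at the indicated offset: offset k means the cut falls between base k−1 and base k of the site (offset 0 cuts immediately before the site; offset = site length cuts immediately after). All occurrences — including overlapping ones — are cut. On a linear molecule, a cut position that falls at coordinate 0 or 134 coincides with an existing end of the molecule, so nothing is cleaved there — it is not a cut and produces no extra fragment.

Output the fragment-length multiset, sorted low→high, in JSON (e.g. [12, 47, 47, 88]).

[6,6,6,7,7,8,8,8,8,11,12,12,17,18]

Site scan:
  CdoV TGAGTCAA/7: at [58] ⇒ [65]
  WciIX TAAAACTC/7: at [11, 36, 82, 105] ⇒ [18, 43, 89, 112]
  VbrIII CCTTCAG/5: at [72, 96, 114] ⇒ [77, 101, 119]
  YnoIII CTCGT/5: at [21, 44, 52, 90, 121] ⇒ [26, 49, 57, 95, 126]
  OquIII (CGGTTCAT, off=3): no sites

Pooled cuts: [18, 26, 43, 49, 57, 65, 77, 89, 95, 101, 112, 119, 126]

Fragments:
  [0,18): 18 bp
  [18,26): 8 bp
  [26,43): 17 bp
  [43,49): 6 bp
  [49,57): 8 bp
  [57,65): 8 bp
  [65,77): 12 bp
  [77,89): 12 bp
  [89,95): 6 bp
  [95,101): 6 bp
  [101,112): 11 bp
  [112,119): 7 bp
  [119,126): 7 bp
  [126,134): 8 bp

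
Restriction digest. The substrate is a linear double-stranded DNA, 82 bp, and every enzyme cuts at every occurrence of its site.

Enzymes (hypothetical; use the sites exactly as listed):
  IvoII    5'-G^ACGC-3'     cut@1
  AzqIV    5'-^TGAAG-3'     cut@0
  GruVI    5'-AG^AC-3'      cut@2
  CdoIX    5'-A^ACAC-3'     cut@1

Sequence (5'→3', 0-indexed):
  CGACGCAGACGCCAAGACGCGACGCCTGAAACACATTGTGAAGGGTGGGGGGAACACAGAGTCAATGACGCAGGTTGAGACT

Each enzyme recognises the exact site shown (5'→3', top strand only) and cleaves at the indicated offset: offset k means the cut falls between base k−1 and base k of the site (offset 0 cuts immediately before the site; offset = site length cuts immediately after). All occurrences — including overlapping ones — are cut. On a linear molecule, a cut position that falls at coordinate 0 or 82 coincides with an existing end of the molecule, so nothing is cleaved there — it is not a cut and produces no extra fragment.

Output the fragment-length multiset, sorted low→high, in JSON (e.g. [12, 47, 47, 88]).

[2,3,5,6,8,8,9,12,14,15]

Scan for sites:
  IvoII GACGC/1: at [1, 7, 15, 20, 66] ⇒ [2, 8, 16, 21, 67]
  AzqIV TGAAG/0: at [38] ⇒ [38]
  GruVI AGAC/2: at [6, 14, 77] ⇒ [8, 16, 79]
  CdoIX AACAC/1: at [29, 52] ⇒ [30, 53]

Pooled cuts: [2, 8, 16, 21, 30, 38, 53, 67, 79]

Fragments:
  [0,2): 2 bp
  [2,8): 6 bp
  [8,16): 8 bp
  [16,21): 5 bp
  [21,30): 9 bp
  [30,38): 8 bp
  [38,53): 15 bp
  [53,67): 14 bp
  [67,79): 12 bp
  [79,82): 3 bp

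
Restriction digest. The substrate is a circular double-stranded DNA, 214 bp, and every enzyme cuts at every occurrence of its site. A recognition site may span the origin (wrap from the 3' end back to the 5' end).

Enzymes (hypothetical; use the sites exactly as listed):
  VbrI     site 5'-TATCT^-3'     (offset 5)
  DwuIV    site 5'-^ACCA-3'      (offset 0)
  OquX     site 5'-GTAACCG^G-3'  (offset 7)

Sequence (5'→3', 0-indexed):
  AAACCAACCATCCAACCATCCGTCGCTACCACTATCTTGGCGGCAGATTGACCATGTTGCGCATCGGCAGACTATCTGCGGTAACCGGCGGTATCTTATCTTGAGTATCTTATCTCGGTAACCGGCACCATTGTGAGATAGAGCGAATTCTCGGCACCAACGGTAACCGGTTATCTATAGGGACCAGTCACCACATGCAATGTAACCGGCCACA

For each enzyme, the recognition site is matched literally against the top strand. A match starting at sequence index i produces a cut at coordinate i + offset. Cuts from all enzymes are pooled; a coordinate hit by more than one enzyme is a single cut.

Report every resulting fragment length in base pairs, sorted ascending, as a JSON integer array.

Site scan:
  VbrI (TATCT, off=5): starts [32, 72, 91, 96, 105, 110, 171] → cuts [37, 77, 96, 101, 110, 115, 176]
  DwuIV (ACCA, off=0): starts [2, 6, 14, 27, 50, 126, 155, 182, 189] → cuts [2, 6, 14, 27, 50, 126, 155, 182, 189]
  OquX (GTAACCGG, off=7): starts [80, 117, 162, 201] → cuts [87, 124, 169, 208]

All cut coordinates (distinct, sorted): [2, 6, 14, 27, 37, 50, 77, 87, 96, 101, 110, 115, 124, 126, 155, 169, 176, 182, 189, 208]

Fragments:
  2→6: 4 bp
  6→14: 8 bp
  14→27: 13 bp
  27→37: 10 bp
  37→50: 13 bp
  50→77: 27 bp
  77→87: 10 bp
  87→96: 9 bp
  96→101: 5 bp
  101→110: 9 bp
  110→115: 5 bp
  115→124: 9 bp
  124→126: 2 bp
  126→155: 29 bp
  155→169: 14 bp
  169→176: 7 bp
  176→182: 6 bp
  182→189: 7 bp
  189→208: 19 bp
  208→2 (wrap): 214-208+2 = 8 bp

[2,4,5,5,6,7,7,8,8,9,9,9,10,10,13,13,14,19,27,29]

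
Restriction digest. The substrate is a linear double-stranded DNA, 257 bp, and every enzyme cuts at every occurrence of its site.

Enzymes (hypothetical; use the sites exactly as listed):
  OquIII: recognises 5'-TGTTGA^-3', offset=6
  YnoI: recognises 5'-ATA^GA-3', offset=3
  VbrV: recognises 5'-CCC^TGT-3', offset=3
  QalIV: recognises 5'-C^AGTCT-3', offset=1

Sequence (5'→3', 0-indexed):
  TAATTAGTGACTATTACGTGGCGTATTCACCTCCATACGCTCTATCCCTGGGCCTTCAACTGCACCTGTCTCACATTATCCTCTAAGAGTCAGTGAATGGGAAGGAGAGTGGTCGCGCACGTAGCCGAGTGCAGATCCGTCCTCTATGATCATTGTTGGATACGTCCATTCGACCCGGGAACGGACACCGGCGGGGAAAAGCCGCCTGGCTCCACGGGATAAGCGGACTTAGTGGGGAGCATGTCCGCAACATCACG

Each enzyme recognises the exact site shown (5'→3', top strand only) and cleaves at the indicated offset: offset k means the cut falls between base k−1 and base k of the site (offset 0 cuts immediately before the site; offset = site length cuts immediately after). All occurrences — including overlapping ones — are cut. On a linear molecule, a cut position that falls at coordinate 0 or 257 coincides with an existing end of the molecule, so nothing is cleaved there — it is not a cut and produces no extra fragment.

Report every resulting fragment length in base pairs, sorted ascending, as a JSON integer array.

[257]

Per-enzyme occurrences:
  OquIII (TGTTGA, off=6): no sites
  YnoI (ATAGA, off=3): no sites
  VbrV (CCCTGT, off=3): no sites
  QalIV (CAGTCT, off=1): no sites

Pooled cuts: ∅

Fragments:
  no cuts → one linear fragment of 257 bp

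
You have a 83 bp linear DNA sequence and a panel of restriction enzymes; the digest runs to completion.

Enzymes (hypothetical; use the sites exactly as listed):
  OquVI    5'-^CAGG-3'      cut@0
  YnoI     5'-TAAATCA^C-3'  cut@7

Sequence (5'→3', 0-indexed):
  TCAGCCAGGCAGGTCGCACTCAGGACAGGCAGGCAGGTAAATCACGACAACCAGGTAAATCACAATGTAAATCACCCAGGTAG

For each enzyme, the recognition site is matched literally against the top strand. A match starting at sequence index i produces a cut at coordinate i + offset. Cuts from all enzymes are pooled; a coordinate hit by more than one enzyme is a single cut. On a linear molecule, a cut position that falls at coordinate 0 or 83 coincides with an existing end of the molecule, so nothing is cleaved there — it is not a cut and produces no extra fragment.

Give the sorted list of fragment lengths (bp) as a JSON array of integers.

[2,4,4,4,5,5,7,7,11,11,11,12]

Site scan:
  OquVI (CAGG, off=0): starts [5, 9, 20, 25, 29, 33, 51, 76] → cuts [5, 9, 20, 25, 29, 33, 51, 76]
  YnoI (TAAATCAC, off=7): starts [37, 55, 67] → cuts [44, 62, 74]

Pooled cuts: [5, 9, 20, 25, 29, 33, 44, 51, 62, 74, 76]

Fragments:
  [0,5): 5 bp
  [5,9): 4 bp
  [9,20): 11 bp
  [20,25): 5 bp
  [25,29): 4 bp
  [29,33): 4 bp
  [33,44): 11 bp
  [44,51): 7 bp
  [51,62): 11 bp
  [62,74): 12 bp
  [74,76): 2 bp
  [76,83): 7 bp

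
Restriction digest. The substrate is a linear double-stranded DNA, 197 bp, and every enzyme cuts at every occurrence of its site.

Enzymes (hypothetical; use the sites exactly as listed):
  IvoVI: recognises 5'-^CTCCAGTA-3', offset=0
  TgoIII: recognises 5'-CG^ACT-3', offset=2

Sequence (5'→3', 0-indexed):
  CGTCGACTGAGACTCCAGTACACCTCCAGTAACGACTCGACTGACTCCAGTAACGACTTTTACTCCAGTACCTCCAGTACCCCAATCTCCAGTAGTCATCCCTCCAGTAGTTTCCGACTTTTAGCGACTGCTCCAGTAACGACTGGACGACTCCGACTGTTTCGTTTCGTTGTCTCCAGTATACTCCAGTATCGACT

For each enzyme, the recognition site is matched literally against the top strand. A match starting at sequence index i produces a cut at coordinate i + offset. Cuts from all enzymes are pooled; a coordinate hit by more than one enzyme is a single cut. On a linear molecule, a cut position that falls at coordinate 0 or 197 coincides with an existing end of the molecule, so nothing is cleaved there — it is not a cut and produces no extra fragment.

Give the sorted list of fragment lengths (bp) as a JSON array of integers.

[3,4,5,5,5,6,7,7,8,9,10,10,11,11,11,11,11,15,15,15,18]

Per-enzyme occurrences:
  IvoVI CTCCAGTA/0: at [12, 23, 44, 62, 71, 86, 101, 130, 173, 183] ⇒ [12, 23, 44, 62, 71, 86, 101, 130, 173, 183]
  TgoIII CGACT/2: at [3, 32, 37, 53, 114, 124, 139, 147, 153, 192] ⇒ [5, 34, 39, 55, 116, 126, 141, 149, 155, 194]

All cut coordinates (distinct, sorted): [5, 12, 23, 34, 39, 44, 55, 62, 71, 86, 101, 116, 126, 130, 141, 149, 155, 173, 183, 194]

Fragment lengths:
  [0,5): 5 bp
  [5,12): 7 bp
  [12,23): 11 bp
  [23,34): 11 bp
  [34,39): 5 bp
  [39,44): 5 bp
  [44,55): 11 bp
  [55,62): 7 bp
  [62,71): 9 bp
  [71,86): 15 bp
  [86,101): 15 bp
  [101,116): 15 bp
  [116,126): 10 bp
  [126,130): 4 bp
  [130,141): 11 bp
  [141,149): 8 bp
  [149,155): 6 bp
  [155,173): 18 bp
  [173,183): 10 bp
  [183,194): 11 bp
  [194,197): 3 bp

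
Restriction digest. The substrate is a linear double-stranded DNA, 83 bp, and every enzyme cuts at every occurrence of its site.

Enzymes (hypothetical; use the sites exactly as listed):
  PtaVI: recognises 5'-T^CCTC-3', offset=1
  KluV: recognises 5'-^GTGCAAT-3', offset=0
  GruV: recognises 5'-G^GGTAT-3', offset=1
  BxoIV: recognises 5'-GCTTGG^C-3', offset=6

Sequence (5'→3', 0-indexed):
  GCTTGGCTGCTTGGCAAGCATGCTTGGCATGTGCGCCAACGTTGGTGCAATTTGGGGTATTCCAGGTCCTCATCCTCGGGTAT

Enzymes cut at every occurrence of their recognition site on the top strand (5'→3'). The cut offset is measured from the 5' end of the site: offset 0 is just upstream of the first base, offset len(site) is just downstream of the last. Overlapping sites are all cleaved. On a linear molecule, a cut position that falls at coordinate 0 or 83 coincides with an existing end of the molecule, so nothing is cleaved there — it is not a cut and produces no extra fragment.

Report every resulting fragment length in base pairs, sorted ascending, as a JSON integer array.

[5,5,6,6,8,11,12,13,17]

Scan for sites:
  PtaVI (TCCTC, off=1): starts [66, 72] → cuts [67, 73]
  KluV (GTGCAAT, off=0): starts [44] → cuts [44]
  GruV (GGGTAT, off=1): starts [54, 77] → cuts [55, 78]
  BxoIV (GCTTGGC, off=6): starts [0, 8, 21] → cuts [6, 14, 27]

Pooled cuts: [6, 14, 27, 44, 55, 67, 73, 78]

Fragments:
  [0,6): 6 bp
  [6,14): 8 bp
  [14,27): 13 bp
  [27,44): 17 bp
  [44,55): 11 bp
  [55,67): 12 bp
  [67,73): 6 bp
  [73,78): 5 bp
  [78,83): 5 bp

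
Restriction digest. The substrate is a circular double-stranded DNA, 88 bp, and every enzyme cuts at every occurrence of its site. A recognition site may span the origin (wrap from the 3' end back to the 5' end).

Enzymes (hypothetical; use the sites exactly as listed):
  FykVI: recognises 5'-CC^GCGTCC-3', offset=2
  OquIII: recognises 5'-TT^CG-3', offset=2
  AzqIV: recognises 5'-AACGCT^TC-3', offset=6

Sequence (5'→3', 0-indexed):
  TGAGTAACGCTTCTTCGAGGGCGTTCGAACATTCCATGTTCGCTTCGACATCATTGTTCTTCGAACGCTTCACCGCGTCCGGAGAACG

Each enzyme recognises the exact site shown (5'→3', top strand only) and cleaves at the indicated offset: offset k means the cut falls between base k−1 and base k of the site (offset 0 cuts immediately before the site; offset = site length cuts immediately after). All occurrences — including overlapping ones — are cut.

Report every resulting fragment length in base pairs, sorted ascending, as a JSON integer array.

Per-enzyme occurrences:
  FykVI CCGCGTCC/2: at [72] ⇒ [74]
  OquIII TTCG/2: at [13, 23, 38, 43, 59] ⇒ [15, 25, 40, 45, 61]
  AzqIV AACGCTTC/6: at [5, 63] ⇒ [11, 69]

All cut coordinates (distinct, sorted): [11, 15, 25, 40, 45, 61, 69, 74]

Fragment lengths:
  11→15: 4 bp
  15→25: 10 bp
  25→40: 15 bp
  40→45: 5 bp
  45→61: 16 bp
  61→69: 8 bp
  69→74: 5 bp
  74→11 (wrap): 88-74+11 = 25 bp

[4,5,5,8,10,15,16,25]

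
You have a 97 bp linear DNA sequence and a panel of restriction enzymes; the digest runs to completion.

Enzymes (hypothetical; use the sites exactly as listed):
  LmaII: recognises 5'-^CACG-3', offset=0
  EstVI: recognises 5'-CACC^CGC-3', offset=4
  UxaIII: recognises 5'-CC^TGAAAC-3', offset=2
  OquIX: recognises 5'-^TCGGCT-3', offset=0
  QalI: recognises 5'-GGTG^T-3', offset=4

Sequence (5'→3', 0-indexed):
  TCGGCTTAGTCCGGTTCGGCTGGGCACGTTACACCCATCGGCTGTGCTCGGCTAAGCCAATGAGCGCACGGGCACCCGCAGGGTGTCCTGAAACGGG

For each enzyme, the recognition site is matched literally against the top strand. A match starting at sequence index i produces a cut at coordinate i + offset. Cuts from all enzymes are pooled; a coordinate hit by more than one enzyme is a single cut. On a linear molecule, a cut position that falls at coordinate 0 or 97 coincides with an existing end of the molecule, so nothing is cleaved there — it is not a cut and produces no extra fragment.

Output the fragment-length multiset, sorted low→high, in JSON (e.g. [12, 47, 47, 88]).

[3,9,9,9,10,10,13,15,19]

Scan for sites:
  LmaII CACG/0: at [24, 66] ⇒ [24, 66]
  EstVI CACCCGC/4: at [72] ⇒ [76]
  UxaIII CCTGAAAC/2: at [86] ⇒ [88]
  OquIX TCGGCT/0: at [0, 15, 37, 47] ⇒ [15, 37, 47] (position 0 is a terminus of the linear molecule — no cut)
  QalI GGTGT/4: at [81] ⇒ [85]

All cut coordinates (distinct, sorted): [15, 24, 37, 47, 66, 76, 85, 88]

Fragment lengths:
  [0,15): 15 bp
  [15,24): 9 bp
  [24,37): 13 bp
  [37,47): 10 bp
  [47,66): 19 bp
  [66,76): 10 bp
  [76,85): 9 bp
  [85,88): 3 bp
  [88,97): 9 bp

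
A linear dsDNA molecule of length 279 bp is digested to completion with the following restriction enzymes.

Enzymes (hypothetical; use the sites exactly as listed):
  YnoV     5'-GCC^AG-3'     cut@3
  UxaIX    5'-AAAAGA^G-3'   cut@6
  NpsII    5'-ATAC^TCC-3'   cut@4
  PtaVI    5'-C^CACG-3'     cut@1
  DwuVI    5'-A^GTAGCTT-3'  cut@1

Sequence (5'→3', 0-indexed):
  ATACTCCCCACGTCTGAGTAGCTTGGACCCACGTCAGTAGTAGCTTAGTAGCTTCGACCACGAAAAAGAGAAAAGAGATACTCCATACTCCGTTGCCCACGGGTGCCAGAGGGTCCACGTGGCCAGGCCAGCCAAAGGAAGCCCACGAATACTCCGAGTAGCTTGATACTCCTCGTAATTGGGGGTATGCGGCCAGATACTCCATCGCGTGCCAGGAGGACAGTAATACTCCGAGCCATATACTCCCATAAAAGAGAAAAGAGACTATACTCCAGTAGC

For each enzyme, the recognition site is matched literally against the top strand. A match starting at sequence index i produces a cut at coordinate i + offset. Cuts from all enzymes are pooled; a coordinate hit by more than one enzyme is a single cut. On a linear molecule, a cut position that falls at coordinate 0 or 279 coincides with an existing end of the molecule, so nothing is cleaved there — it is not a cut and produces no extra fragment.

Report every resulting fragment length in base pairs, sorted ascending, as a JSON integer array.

Scan for sites:
  YnoV (GCCAG, off=3): starts [104, 121, 126, 191, 210] → cuts [107, 124, 129, 194, 213]
  UxaIX (AAAAGAG, off=6): starts [63, 70, 249, 256] → cuts [69, 76, 255, 262]
  NpsII (ATACTCC, off=4): starts [0, 77, 84, 148, 165, 196, 225, 239, 266] → cuts [4, 81, 88, 152, 169, 200, 229, 243, 270]
  PtaVI (CCACG, off=1): starts [7, 28, 57, 96, 114, 142] → cuts [8, 29, 58, 97, 115, 143]
  DwuVI (AGTAGCTT, off=1): starts [16, 38, 46, 156] → cuts [17, 39, 47, 157]

All cut coordinates (distinct, sorted): [4, 8, 17, 29, 39, 47, 58, 69, 76, 81, 88, 97, 107, 115, 124, 129, 143, 152, 157, 169, 194, 200, 213, 229, 243, 255, 262, 270]

Fragments:
  [0,4): 4 bp
  [4,8): 4 bp
  [8,17): 9 bp
  [17,29): 12 bp
  [29,39): 10 bp
  [39,47): 8 bp
  [47,58): 11 bp
  [58,69): 11 bp
  [69,76): 7 bp
  [76,81): 5 bp
  [81,88): 7 bp
  [88,97): 9 bp
  [97,107): 10 bp
  [107,115): 8 bp
  [115,124): 9 bp
  [124,129): 5 bp
  [129,143): 14 bp
  [143,152): 9 bp
  [152,157): 5 bp
  [157,169): 12 bp
  [169,194): 25 bp
  [194,200): 6 bp
  [200,213): 13 bp
  [213,229): 16 bp
  [229,243): 14 bp
  [243,255): 12 bp
  [255,262): 7 bp
  [262,270): 8 bp
  [270,279): 9 bp

[4,4,5,5,5,6,7,7,7,8,8,8,9,9,9,9,9,10,10,11,11,12,12,12,13,14,14,16,25]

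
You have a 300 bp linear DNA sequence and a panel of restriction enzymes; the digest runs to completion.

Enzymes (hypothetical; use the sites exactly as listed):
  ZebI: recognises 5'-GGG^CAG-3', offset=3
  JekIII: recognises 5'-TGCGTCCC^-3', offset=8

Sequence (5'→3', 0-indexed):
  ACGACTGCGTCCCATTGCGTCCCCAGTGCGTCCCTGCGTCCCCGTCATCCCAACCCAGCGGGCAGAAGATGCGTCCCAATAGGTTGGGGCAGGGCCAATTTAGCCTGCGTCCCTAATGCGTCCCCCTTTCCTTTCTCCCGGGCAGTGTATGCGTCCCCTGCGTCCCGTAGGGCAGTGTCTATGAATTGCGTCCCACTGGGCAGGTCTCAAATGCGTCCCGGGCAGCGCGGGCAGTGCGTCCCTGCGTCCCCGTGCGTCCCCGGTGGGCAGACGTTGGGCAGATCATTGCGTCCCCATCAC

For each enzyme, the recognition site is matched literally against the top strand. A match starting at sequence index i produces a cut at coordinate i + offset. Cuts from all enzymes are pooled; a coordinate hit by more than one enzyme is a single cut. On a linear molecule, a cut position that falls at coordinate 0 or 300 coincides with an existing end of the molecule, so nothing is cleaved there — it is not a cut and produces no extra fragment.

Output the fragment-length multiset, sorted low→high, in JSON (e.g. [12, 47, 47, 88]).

[3,6,6,6,7,8,8,9,9,10,10,11,11,11,11,12,13,15,15,16,18,19,20,22,24]

Site scan:
  ZebI GGGCAG/3: at [59, 86, 139, 169, 197, 219, 228, 264, 275] ⇒ [62, 89, 142, 172, 200, 222, 231, 267, 278]
  JekIII TGCGTCCC/8: at [5, 15, 26, 34, 69, 105, 116, 149, 158, 186, 211, 234, 242, 252, 286] ⇒ [13, 23, 34, 42, 77, 113, 124, 157, 166, 194, 219, 242, 250, 260, 294]

Pooled cuts: [13, 23, 34, 42, 62, 77, 89, 113, 124, 142, 157, 166, 172, 194, 200, 219, 222, 231, 242, 250, 260, 267, 278, 294]

Fragment lengths:
  [0,13): 13 bp
  [13,23): 10 bp
  [23,34): 11 bp
  [34,42): 8 bp
  [42,62): 20 bp
  [62,77): 15 bp
  [77,89): 12 bp
  [89,113): 24 bp
  [113,124): 11 bp
  [124,142): 18 bp
  [142,157): 15 bp
  [157,166): 9 bp
  [166,172): 6 bp
  [172,194): 22 bp
  [194,200): 6 bp
  [200,219): 19 bp
  [219,222): 3 bp
  [222,231): 9 bp
  [231,242): 11 bp
  [242,250): 8 bp
  [250,260): 10 bp
  [260,267): 7 bp
  [267,278): 11 bp
  [278,294): 16 bp
  [294,300): 6 bp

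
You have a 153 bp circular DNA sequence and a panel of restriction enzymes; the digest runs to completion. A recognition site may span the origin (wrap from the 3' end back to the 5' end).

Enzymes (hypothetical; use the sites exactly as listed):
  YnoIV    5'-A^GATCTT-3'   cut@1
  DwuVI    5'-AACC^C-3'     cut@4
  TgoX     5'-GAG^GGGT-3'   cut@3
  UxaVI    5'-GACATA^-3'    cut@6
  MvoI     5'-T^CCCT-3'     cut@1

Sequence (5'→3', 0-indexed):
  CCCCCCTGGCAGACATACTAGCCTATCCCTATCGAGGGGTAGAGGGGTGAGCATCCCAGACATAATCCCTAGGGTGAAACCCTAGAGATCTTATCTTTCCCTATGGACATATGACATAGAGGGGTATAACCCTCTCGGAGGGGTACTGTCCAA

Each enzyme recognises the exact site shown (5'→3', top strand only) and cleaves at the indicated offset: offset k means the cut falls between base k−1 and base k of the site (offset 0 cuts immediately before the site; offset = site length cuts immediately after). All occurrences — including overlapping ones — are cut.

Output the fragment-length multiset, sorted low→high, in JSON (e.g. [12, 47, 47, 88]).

Scan for sites:
  YnoIV AGATCTT/1: at [85] ⇒ [86]
  DwuVI AACCC/4: at [77, 127, 151] ⇒ [2, 81, 131]
  TgoX GAGGGGT/3: at [33, 41, 118, 137] ⇒ [36, 44, 121, 140]
  UxaVI GACATA/6: at [11, 58, 105, 112] ⇒ [17, 64, 111, 118]
  MvoI TCCCT/1: at [25, 65, 97] ⇒ [26, 66, 98]

Pooled cuts: [2, 17, 26, 36, 44, 64, 66, 81, 86, 98, 111, 118, 121, 131, 140]

Fragment lengths:
  2→17: 15 bp
  17→26: 9 bp
  26→36: 10 bp
  36→44: 8 bp
  44→64: 20 bp
  64→66: 2 bp
  66→81: 15 bp
  81→86: 5 bp
  86→98: 12 bp
  98→111: 13 bp
  111→118: 7 bp
  118→121: 3 bp
  121→131: 10 bp
  131→140: 9 bp
  140→2 (wrap): 153-140+2 = 15 bp

[2,3,5,7,8,9,9,10,10,12,13,15,15,15,20]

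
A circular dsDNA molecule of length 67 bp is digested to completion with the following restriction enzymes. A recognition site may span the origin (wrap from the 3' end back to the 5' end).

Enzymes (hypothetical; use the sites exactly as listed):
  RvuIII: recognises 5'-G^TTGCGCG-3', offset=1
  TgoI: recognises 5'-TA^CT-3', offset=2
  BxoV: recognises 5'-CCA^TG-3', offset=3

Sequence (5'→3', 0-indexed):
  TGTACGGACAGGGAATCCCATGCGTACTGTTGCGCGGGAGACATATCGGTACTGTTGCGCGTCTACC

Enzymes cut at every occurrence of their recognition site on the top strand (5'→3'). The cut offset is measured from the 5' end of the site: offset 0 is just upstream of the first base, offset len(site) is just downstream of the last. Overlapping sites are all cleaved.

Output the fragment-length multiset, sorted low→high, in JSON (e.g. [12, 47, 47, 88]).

[3,3,6,22,33]

Site scan:
  RvuIII (GTTGCGCG, off=1): starts [28, 53] → cuts [29, 54]
  TgoI (TACT, off=2): starts [24, 49] → cuts [26, 51]
  BxoV (CCATG, off=3): starts [17] → cuts [20]

Pooled cuts: [20, 26, 29, 51, 54]

Fragments:
  20→26: 6 bp
  26→29: 3 bp
  29→51: 22 bp
  51→54: 3 bp
  54→20 (wrap): 67-54+20 = 33 bp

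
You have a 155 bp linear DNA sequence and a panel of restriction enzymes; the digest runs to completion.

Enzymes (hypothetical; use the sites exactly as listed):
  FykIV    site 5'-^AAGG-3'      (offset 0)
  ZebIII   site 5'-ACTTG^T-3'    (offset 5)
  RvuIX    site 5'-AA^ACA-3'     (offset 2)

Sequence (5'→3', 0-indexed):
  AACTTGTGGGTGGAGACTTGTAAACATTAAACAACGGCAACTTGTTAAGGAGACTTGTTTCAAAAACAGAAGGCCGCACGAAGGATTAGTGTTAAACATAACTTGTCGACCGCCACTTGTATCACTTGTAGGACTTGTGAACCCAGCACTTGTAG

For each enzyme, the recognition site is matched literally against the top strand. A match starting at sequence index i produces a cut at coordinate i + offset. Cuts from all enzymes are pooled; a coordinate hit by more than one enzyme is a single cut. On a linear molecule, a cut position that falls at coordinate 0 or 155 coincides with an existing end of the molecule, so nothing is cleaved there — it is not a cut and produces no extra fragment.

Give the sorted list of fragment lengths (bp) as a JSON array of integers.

Scan for sites:
  FykIV AAGG/0: at [46, 69, 80] ⇒ [46, 69, 80]
  ZebIII ACTTGT/5: at [1, 15, 39, 52, 100, 114, 123, 132, 147] ⇒ [6, 20, 44, 57, 105, 119, 128, 137, 152]
  RvuIX AAACA/2: at [21, 28, 63, 93] ⇒ [23, 30, 65, 95]

All cut coordinates (distinct, sorted): [6, 20, 23, 30, 44, 46, 57, 65, 69, 80, 95, 105, 119, 128, 137, 152]

Fragments:
  [0,6): 6 bp
  [6,20): 14 bp
  [20,23): 3 bp
  [23,30): 7 bp
  [30,44): 14 bp
  [44,46): 2 bp
  [46,57): 11 bp
  [57,65): 8 bp
  [65,69): 4 bp
  [69,80): 11 bp
  [80,95): 15 bp
  [95,105): 10 bp
  [105,119): 14 bp
  [119,128): 9 bp
  [128,137): 9 bp
  [137,152): 15 bp
  [152,155): 3 bp

[2,3,3,4,6,7,8,9,9,10,11,11,14,14,14,15,15]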